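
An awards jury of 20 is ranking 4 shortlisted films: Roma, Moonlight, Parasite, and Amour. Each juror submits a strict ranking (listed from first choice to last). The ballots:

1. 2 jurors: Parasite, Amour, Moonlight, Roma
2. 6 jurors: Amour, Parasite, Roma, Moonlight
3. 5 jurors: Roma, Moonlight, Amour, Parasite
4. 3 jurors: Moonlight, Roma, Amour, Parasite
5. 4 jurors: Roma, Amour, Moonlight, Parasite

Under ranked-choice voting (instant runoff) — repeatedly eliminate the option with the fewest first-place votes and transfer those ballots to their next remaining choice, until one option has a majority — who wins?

Roma

Round 1: Roma 9, Moonlight 3, Parasite 2, Amour 6. Eliminate Parasite.
Round 2: Roma 9, Moonlight 3, Amour 8. Eliminate Moonlight.
Round 3: Roma 12, Amour 8. Roma has a majority.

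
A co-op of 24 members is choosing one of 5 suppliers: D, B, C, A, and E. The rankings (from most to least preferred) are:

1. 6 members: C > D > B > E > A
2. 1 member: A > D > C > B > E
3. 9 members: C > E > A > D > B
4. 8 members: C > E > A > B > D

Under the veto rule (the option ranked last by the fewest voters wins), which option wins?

Last-place votes: D 8, B 9, C 0, A 6, E 1.
C is ranked last by the fewest voters, so C wins.

C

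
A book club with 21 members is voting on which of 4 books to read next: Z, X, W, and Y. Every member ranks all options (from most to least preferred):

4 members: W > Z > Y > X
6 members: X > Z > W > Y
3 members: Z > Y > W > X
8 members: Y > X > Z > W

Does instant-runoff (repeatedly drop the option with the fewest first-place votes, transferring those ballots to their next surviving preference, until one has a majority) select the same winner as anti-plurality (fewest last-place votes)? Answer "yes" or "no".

Instant-runoff — R1 Z 3, X 6, W 4, Y 8 (Z out); R2 X 6, W 4, Y 11 (Y winner). Winner: Y.
Anti-plurality — last-place votes: Z 0, X 7, W 8, Y 6. Winner: Z.
The two methods disagree.

no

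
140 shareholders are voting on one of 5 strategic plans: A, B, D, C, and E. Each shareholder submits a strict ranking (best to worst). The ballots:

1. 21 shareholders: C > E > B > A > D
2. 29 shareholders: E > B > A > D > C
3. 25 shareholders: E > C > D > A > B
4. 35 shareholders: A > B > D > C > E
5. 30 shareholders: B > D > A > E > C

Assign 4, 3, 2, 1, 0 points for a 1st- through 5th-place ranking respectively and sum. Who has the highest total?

A: 21·1 + 29·2 + 25·1 + 35·4 + 30·2 = 304
B: 21·2 + 29·3 + 25·0 + 35·3 + 30·4 = 354
D: 21·0 + 29·1 + 25·2 + 35·2 + 30·3 = 239
C: 21·4 + 29·0 + 25·3 + 35·1 + 30·0 = 194
E: 21·3 + 29·4 + 25·4 + 35·0 + 30·1 = 309
B has the highest Borda score (354).

B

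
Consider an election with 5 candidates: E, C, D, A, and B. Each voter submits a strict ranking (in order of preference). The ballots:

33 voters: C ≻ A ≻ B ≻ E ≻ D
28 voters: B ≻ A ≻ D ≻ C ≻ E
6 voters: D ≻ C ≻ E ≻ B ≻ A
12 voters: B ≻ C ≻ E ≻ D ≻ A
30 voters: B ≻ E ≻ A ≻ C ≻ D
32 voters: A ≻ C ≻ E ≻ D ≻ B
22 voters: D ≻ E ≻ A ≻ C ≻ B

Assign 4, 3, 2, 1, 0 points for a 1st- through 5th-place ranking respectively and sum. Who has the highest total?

A

E: 33·1 + 28·0 + 6·2 + 12·2 + 30·3 + 32·2 + 22·3 = 289
C: 33·4 + 28·1 + 6·3 + 12·3 + 30·1 + 32·3 + 22·1 = 362
D: 33·0 + 28·2 + 6·4 + 12·1 + 30·0 + 32·1 + 22·4 = 212
A: 33·3 + 28·3 + 6·0 + 12·0 + 30·2 + 32·4 + 22·2 = 415
B: 33·2 + 28·4 + 6·1 + 12·4 + 30·4 + 32·0 + 22·0 = 352
A has the highest Borda score (415).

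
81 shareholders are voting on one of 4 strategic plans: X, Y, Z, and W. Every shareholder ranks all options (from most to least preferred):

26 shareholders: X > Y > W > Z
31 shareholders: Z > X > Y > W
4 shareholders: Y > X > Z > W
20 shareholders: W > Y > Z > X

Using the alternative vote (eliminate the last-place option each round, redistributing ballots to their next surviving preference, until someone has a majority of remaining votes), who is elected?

Z

Round 1: X 26, Y 4, Z 31, W 20. Eliminate Y.
Round 2: X 30, Z 31, W 20. Eliminate W.
Round 3: X 30, Z 51. Z has a majority.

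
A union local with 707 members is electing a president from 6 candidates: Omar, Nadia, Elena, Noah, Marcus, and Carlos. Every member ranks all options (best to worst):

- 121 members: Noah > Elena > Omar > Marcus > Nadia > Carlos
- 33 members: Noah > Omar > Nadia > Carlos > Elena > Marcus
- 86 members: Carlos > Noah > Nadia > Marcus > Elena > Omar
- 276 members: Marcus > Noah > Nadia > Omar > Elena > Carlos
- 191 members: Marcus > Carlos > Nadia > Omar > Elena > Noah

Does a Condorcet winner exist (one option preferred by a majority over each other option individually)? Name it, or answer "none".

Marcus

Marcus vs Omar: 553–154 for Marcus.
Marcus vs Nadia: 588–119 for Marcus.
Marcus vs Elena: 553–154 for Marcus.
Marcus vs Noah: 467–240 for Marcus.
Marcus vs Carlos: 588–119 for Marcus.
Marcus beats every other option head-to-head.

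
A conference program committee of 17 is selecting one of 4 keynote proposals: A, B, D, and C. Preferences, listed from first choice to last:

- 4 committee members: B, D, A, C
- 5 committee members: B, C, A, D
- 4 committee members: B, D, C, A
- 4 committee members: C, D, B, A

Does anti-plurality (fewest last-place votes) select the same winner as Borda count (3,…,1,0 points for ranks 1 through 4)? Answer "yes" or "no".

yes

Anti-plurality — last-place votes: A 8, B 0, D 5, C 4. Winner: B.
Borda — scores: A 9, B 43, D 24, C 26. Winner: B.
The two methods agree.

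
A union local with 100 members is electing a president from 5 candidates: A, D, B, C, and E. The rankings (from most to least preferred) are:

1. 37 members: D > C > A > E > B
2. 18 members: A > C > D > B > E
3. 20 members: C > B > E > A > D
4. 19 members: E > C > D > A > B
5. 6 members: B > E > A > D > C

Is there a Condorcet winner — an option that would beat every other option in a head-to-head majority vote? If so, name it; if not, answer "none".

C vs A: 76–24 for C.
C vs D: 57–43 for C.
C vs B: 94–6 for C.
C vs E: 75–25 for C.
C beats every other option head-to-head.

C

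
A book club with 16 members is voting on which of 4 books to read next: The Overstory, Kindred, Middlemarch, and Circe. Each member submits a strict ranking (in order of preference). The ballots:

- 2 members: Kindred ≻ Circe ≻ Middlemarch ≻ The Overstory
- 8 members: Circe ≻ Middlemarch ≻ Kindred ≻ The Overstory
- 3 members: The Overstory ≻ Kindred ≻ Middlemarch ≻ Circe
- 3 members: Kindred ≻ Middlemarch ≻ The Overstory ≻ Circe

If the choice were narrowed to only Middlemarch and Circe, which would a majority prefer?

Circe

Voters preferring Middlemarch to Circe: 6; preferring Circe to Middlemarch: 10.
Circe wins the head-to-head.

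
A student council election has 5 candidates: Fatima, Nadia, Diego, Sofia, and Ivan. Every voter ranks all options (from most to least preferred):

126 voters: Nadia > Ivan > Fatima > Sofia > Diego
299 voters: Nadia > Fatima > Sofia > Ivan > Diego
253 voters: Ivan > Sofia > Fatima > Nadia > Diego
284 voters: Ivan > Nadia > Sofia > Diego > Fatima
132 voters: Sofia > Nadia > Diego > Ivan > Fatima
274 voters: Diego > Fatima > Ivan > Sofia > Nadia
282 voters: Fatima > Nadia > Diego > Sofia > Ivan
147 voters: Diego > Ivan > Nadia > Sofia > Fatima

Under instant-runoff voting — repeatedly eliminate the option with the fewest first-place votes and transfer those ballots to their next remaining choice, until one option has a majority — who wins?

Round 1: Fatima 282, Nadia 425, Diego 421, Sofia 132, Ivan 537. Eliminate Sofia.
Round 2: Fatima 282, Nadia 557, Diego 421, Ivan 537. Eliminate Fatima.
Round 3: Nadia 839, Diego 421, Ivan 537. Eliminate Diego.
Round 4: Nadia 839, Ivan 958. Ivan has a majority.

Ivan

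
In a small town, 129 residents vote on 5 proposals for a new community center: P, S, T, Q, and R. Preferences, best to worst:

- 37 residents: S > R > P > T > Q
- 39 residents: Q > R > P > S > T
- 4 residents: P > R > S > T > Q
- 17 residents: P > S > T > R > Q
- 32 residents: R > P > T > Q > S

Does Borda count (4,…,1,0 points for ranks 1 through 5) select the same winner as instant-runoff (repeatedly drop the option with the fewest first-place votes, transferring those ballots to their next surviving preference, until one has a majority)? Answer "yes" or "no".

Borda — scores: P 332, S 246, T 139, Q 188, R 385. Winner: R.
Instant-runoff — R1 P 21, S 37, T 0, Q 39, R 32 (T out); R2 P 21, S 37, Q 39, R 32 (P out); R3 S 54, Q 39, R 36 (R out); R4 S 58, Q 71 (Q winner). Winner: Q.
The two methods disagree.

no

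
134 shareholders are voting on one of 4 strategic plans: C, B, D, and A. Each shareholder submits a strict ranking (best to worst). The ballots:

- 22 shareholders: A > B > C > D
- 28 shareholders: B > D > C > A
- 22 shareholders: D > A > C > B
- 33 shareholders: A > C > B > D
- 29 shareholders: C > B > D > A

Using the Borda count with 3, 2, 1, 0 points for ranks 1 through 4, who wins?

C

C: 22·1 + 28·1 + 22·1 + 33·2 + 29·3 = 225
B: 22·2 + 28·3 + 22·0 + 33·1 + 29·2 = 219
D: 22·0 + 28·2 + 22·3 + 33·0 + 29·1 = 151
A: 22·3 + 28·0 + 22·2 + 33·3 + 29·0 = 209
C has the highest Borda score (225).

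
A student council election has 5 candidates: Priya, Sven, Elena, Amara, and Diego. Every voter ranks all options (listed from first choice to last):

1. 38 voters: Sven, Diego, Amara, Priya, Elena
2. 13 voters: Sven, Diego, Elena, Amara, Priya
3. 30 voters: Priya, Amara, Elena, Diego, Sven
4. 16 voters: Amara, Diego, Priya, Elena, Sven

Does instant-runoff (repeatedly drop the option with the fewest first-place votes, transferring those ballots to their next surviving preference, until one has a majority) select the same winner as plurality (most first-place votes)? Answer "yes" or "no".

Instant-runoff — R1 Priya 30, Sven 51, Elena 0, Amara 16, Diego 0 (Sven winner). Winner: Sven.
Plurality — first-place votes: Priya 30, Sven 51, Elena 0, Amara 16, Diego 0. Winner: Sven.
The two methods agree.

yes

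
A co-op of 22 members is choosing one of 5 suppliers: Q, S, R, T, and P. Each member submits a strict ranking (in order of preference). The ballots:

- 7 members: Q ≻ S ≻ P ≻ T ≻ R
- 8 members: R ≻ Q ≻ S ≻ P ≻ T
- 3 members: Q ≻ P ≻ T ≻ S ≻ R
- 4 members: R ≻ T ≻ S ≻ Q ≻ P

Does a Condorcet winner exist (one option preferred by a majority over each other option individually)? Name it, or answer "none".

R

R vs Q: 12–10 for R.
R vs S: 12–10 for R.
R vs T: 12–10 for R.
R vs P: 12–10 for R.
R beats every other option head-to-head.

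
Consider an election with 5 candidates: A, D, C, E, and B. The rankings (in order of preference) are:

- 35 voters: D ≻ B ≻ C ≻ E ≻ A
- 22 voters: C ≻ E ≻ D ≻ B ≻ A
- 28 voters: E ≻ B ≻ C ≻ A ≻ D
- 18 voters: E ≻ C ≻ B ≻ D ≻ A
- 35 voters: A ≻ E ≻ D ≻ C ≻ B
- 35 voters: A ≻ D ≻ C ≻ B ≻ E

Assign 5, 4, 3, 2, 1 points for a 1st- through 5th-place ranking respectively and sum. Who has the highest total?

A: 35·1 + 22·1 + 28·2 + 18·1 + 35·5 + 35·5 = 481
D: 35·5 + 22·3 + 28·1 + 18·2 + 35·3 + 35·4 = 550
C: 35·3 + 22·5 + 28·3 + 18·4 + 35·2 + 35·3 = 546
E: 35·2 + 22·4 + 28·5 + 18·5 + 35·4 + 35·1 = 563
B: 35·4 + 22·2 + 28·4 + 18·3 + 35·1 + 35·2 = 455
E has the highest Borda score (563).

E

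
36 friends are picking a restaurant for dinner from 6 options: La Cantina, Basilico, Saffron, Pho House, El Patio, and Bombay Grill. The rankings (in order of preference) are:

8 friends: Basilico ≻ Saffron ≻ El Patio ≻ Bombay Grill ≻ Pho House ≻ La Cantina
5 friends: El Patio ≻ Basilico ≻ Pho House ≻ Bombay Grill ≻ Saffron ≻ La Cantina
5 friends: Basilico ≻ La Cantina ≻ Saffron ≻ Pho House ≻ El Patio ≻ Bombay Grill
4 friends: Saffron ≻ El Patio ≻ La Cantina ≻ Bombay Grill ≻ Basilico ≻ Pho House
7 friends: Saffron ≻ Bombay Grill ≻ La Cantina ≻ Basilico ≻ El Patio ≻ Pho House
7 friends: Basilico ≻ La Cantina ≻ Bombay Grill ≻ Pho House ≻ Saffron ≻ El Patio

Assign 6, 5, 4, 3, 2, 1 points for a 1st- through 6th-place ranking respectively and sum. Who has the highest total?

La Cantina: 8·1 + 5·1 + 5·5 + 4·4 + 7·4 + 7·5 = 117
Basilico: 8·6 + 5·5 + 5·6 + 4·2 + 7·3 + 7·6 = 174
Saffron: 8·5 + 5·2 + 5·4 + 4·6 + 7·6 + 7·2 = 150
Pho House: 8·2 + 5·4 + 5·3 + 4·1 + 7·1 + 7·3 = 83
El Patio: 8·4 + 5·6 + 5·2 + 4·5 + 7·2 + 7·1 = 113
Bombay Grill: 8·3 + 5·3 + 5·1 + 4·3 + 7·5 + 7·4 = 119
Basilico has the highest Borda score (174).

Basilico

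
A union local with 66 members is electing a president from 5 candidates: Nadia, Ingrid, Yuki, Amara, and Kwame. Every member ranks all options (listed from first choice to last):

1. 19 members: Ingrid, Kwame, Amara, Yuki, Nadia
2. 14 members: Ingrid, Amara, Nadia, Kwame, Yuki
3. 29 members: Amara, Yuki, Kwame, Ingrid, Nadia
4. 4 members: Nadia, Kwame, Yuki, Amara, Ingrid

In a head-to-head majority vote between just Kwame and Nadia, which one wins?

Voters preferring Kwame to Nadia: 48; preferring Nadia to Kwame: 18.
Kwame wins the head-to-head.

Kwame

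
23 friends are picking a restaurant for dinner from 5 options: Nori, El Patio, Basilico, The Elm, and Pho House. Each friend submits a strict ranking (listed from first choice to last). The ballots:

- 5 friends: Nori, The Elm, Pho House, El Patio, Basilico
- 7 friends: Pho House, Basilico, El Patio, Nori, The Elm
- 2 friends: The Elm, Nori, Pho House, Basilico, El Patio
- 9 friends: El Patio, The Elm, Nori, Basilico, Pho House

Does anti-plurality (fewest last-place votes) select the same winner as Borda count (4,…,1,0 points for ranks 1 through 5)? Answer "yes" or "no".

no

Anti-plurality — last-place votes: Nori 0, El Patio 2, Basilico 5, The Elm 7, Pho House 9. Winner: Nori.
Borda — scores: Nori 51, El Patio 55, Basilico 32, The Elm 50, Pho House 42. Winner: El Patio.
The two methods disagree.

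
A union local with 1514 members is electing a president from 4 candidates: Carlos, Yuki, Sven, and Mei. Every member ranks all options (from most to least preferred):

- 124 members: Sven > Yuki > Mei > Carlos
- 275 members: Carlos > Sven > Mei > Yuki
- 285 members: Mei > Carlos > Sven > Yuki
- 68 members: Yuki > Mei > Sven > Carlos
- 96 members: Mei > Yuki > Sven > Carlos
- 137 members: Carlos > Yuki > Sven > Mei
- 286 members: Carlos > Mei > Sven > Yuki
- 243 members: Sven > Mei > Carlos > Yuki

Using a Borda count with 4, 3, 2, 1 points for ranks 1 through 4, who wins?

Carlos

Carlos: 124·1 + 275·4 + 285·3 + 68·1 + 96·1 + 137·4 + 286·4 + 243·2 = 4421
Yuki: 124·3 + 275·1 + 285·1 + 68·4 + 96·3 + 137·3 + 286·1 + 243·1 = 2432
Sven: 124·4 + 275·3 + 285·2 + 68·2 + 96·2 + 137·2 + 286·2 + 243·4 = 4037
Mei: 124·2 + 275·2 + 285·4 + 68·3 + 96·4 + 137·1 + 286·3 + 243·3 = 4250
Carlos has the highest Borda score (4421).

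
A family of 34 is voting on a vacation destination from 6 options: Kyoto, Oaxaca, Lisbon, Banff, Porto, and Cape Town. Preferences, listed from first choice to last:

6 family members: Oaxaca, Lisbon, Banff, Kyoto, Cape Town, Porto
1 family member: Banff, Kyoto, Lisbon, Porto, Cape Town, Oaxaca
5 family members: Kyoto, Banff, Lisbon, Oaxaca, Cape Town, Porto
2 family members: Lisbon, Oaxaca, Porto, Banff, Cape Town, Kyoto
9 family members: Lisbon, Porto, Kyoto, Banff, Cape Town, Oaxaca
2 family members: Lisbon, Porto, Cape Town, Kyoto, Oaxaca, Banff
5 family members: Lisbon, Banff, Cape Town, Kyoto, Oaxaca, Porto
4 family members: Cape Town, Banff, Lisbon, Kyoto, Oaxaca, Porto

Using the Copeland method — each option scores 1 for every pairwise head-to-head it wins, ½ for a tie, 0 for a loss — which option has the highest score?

Kyoto: beats Oaxaca, Porto, and Cape Town; loses to Lisbon and Banff → score 3.
Oaxaca: beats Porto; loses to Kyoto, Lisbon, Banff, and Cape Town → score 1.
Lisbon: beats Kyoto, Oaxaca, Banff, Porto, and Cape Town → score 5.
Banff: beats Kyoto, Oaxaca, Porto, and Cape Town; loses to Lisbon → score 4.
Porto: loses to Kyoto, Oaxaca, Lisbon, Banff, and Cape Town → score 0.
Cape Town: beats Oaxaca and Porto; loses to Kyoto, Lisbon, and Banff → score 2.
Lisbon has the best pairwise record.

Lisbon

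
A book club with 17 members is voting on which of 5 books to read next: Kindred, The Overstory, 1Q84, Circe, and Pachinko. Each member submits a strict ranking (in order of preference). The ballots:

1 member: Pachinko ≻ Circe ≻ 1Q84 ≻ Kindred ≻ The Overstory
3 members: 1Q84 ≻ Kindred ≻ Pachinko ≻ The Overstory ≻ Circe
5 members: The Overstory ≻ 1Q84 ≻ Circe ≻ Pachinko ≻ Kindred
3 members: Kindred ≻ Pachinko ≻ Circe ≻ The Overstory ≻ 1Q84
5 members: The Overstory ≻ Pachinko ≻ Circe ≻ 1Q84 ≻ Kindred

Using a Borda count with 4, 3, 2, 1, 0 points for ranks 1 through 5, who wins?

Kindred: 1·1 + 3·3 + 5·0 + 3·4 + 5·0 = 22
The Overstory: 1·0 + 3·1 + 5·4 + 3·1 + 5·4 = 46
1Q84: 1·2 + 3·4 + 5·3 + 3·0 + 5·1 = 34
Circe: 1·3 + 3·0 + 5·2 + 3·2 + 5·2 = 29
Pachinko: 1·4 + 3·2 + 5·1 + 3·3 + 5·3 = 39
The Overstory has the highest Borda score (46).

The Overstory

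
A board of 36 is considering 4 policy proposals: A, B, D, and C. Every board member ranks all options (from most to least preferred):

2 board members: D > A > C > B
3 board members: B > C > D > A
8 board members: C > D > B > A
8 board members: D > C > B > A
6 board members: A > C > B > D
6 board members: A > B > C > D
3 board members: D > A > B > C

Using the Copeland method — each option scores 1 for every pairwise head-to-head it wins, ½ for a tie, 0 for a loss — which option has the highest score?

C

A: loses to B, D, and C → score 0.
B: beats A; loses to D and C → score 1.
D: beats A and B; loses to C → score 2.
C: beats A, B, and D → score 3.
C has the best pairwise record.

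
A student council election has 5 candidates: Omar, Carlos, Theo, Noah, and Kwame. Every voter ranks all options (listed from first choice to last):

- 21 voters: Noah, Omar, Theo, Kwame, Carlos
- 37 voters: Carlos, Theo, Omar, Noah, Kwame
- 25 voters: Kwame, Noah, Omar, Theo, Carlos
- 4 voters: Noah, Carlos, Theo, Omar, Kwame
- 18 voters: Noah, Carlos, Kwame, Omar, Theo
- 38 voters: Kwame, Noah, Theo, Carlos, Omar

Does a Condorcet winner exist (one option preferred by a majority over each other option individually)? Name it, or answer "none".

Noah

Noah vs Omar: 106–37 for Noah.
Noah vs Carlos: 106–37 for Noah.
Noah vs Theo: 106–37 for Noah.
Noah vs Kwame: 80–63 for Noah.
Noah beats every other option head-to-head.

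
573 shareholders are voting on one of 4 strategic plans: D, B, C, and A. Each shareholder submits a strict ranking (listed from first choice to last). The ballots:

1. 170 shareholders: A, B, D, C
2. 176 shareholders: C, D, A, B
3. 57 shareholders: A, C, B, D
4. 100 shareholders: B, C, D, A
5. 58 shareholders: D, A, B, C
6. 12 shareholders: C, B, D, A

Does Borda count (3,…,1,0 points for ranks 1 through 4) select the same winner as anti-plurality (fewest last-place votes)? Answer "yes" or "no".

no

Borda — scores: D 808, B 779, C 878, A 973. Winner: A.
Anti-plurality — last-place votes: D 57, B 176, C 228, A 112. Winner: D.
The two methods disagree.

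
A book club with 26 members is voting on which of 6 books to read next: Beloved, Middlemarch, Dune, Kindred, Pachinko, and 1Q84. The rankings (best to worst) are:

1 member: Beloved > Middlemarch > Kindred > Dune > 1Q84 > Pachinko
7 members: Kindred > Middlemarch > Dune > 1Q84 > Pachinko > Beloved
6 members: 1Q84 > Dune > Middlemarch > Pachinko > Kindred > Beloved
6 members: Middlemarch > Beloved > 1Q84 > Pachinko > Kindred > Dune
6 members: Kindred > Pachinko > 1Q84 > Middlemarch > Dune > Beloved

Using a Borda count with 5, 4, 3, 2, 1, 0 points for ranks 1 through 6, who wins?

Middlemarch

Beloved: 1·5 + 7·0 + 6·0 + 6·4 + 6·0 = 29
Middlemarch: 1·4 + 7·4 + 6·3 + 6·5 + 6·2 = 92
Dune: 1·2 + 7·3 + 6·4 + 6·0 + 6·1 = 53
Kindred: 1·3 + 7·5 + 6·1 + 6·1 + 6·5 = 80
Pachinko: 1·0 + 7·1 + 6·2 + 6·2 + 6·4 = 55
1Q84: 1·1 + 7·2 + 6·5 + 6·3 + 6·3 = 81
Middlemarch has the highest Borda score (92).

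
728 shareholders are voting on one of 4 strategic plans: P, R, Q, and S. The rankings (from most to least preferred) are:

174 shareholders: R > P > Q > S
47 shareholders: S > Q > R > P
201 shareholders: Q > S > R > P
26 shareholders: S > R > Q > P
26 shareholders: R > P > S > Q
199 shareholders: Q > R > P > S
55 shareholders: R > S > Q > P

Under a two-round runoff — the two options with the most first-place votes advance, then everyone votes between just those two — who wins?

Q

Round 1 first-place votes: P 0, R 255, Q 400, S 73.
Q and R advance.
Runoff: Q is preferred to R by 447 voters; R by 281.
Q wins the runoff.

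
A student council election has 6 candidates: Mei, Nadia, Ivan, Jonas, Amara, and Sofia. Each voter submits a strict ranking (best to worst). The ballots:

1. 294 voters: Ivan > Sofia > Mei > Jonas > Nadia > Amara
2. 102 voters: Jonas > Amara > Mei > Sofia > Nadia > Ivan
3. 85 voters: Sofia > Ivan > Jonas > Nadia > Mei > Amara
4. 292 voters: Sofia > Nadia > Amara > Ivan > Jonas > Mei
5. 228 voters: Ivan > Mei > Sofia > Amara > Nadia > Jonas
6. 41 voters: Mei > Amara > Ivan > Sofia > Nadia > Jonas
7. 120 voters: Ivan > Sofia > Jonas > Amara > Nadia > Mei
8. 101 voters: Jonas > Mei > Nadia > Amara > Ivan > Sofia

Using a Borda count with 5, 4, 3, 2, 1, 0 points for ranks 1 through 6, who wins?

Sofia

Mei: 294·3 + 102·3 + 85·1 + 292·0 + 228·4 + 41·5 + 120·0 + 101·4 = 2794
Nadia: 294·1 + 102·1 + 85·2 + 292·4 + 228·1 + 41·1 + 120·1 + 101·3 = 2426
Ivan: 294·5 + 102·0 + 85·4 + 292·2 + 228·5 + 41·3 + 120·5 + 101·1 = 4358
Jonas: 294·2 + 102·5 + 85·3 + 292·1 + 228·0 + 41·0 + 120·3 + 101·5 = 2510
Amara: 294·0 + 102·4 + 85·0 + 292·3 + 228·2 + 41·4 + 120·2 + 101·2 = 2346
Sofia: 294·4 + 102·2 + 85·5 + 292·5 + 228·3 + 41·2 + 120·4 + 101·0 = 4511
Sofia has the highest Borda score (4511).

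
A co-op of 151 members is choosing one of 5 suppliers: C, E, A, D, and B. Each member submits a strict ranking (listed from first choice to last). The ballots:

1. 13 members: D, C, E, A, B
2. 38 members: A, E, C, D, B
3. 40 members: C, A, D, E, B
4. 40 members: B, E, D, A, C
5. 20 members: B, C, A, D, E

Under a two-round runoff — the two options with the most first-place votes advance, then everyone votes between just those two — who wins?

Round 1 first-place votes: C 40, E 0, A 38, D 13, B 60.
B and C advance.
Runoff: B is preferred to C by 60 voters; C by 91.
C wins the runoff.

C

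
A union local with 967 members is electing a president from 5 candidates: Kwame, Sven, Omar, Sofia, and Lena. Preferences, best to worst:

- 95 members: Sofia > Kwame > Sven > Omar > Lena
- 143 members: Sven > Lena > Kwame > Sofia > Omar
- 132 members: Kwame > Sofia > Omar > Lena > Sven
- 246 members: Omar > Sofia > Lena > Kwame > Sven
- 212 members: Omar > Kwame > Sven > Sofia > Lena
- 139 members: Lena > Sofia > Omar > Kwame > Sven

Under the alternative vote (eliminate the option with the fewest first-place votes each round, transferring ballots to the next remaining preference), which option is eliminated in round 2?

Lena

Round 1: Kwame 132, Sven 143, Omar 458, Sofia 95, Lena 139. Eliminate Sofia.
Round 2: Kwame 227, Sven 143, Omar 458, Lena 139. Eliminate Lena.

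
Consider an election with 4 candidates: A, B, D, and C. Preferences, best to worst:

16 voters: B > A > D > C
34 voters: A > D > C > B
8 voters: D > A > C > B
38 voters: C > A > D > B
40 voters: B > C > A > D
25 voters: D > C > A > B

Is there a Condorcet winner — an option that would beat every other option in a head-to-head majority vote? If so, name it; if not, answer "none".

none

Checking pairwise contests:
C beats A 103–58.
A beats B 105–56.
A beats D 128–33.
D beats C 83–78.
Every option loses at least one head-to-head, so there is no Condorcet winner.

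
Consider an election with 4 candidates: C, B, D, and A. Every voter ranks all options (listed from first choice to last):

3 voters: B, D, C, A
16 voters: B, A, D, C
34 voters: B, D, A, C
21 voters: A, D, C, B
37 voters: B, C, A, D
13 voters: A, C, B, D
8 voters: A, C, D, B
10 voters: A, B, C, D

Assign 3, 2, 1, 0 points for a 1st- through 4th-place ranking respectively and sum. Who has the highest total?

C: 3·1 + 16·0 + 34·0 + 21·1 + 37·2 + 13·2 + 8·2 + 10·1 = 150
B: 3·3 + 16·3 + 34·3 + 21·0 + 37·3 + 13·1 + 8·0 + 10·2 = 303
D: 3·2 + 16·1 + 34·2 + 21·2 + 37·0 + 13·0 + 8·1 + 10·0 = 140
A: 3·0 + 16·2 + 34·1 + 21·3 + 37·1 + 13·3 + 8·3 + 10·3 = 259
B has the highest Borda score (303).

B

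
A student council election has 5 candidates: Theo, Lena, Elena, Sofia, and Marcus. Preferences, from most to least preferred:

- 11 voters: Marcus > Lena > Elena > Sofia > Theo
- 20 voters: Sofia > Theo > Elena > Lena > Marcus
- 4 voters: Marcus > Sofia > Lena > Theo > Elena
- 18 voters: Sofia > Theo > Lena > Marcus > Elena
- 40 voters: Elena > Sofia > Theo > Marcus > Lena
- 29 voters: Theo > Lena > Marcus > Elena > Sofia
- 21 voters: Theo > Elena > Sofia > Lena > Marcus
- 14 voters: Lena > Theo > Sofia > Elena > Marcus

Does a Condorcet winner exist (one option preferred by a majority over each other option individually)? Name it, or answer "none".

Checking pairwise contests:
Sofia beats Theo 93–64.
Theo beats Lena 128–29.
Theo beats Elena 106–51.
Elena beats Sofia 101–56.
Theo beats Marcus 142–15.
Every option loses at least one head-to-head, so there is no Condorcet winner.

none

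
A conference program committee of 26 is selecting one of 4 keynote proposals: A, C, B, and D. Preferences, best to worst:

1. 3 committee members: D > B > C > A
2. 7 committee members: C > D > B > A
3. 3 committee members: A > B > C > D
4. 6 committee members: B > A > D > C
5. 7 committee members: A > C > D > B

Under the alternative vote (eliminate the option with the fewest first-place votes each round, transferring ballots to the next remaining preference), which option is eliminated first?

D

Round 1: A 10, C 7, B 6, D 3. Eliminate D.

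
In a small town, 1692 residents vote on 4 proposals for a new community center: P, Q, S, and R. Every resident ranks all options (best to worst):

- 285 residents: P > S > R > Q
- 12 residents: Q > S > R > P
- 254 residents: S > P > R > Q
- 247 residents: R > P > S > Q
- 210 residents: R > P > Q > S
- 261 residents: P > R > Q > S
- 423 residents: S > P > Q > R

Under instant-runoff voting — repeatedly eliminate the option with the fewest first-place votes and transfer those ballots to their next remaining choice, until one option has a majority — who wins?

Round 1: P 546, Q 12, S 677, R 457. Eliminate Q.
Round 2: P 546, S 689, R 457. Eliminate R.
Round 3: P 1003, S 689. P has a majority.

P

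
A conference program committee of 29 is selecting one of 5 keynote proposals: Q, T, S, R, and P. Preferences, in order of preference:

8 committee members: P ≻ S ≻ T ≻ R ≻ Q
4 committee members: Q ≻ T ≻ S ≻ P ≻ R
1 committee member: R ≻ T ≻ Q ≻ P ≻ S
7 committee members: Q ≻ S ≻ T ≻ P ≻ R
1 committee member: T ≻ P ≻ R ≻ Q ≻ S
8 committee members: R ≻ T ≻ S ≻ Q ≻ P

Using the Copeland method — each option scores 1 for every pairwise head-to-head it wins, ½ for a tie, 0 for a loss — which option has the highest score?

S

Q: beats P; loses to T, S, and R → score 1.
T: beats Q, R, and P; loses to S → score 3.
S: beats Q, T, R, and P → score 4.
R: beats Q; loses to T, S, and P → score 1.
P: beats R; loses to Q, T, and S → score 1.
S has the best pairwise record.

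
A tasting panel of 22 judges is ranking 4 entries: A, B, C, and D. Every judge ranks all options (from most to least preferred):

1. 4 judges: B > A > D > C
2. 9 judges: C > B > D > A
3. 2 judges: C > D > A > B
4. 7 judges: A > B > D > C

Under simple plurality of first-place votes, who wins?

C

First-place votes: A 7, B 4, C 11, D 0.
C has the most first-place votes.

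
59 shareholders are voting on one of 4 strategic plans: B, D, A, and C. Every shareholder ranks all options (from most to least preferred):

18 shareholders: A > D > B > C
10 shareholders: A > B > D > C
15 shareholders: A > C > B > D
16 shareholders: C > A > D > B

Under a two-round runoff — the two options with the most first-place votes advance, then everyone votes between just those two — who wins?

A

Round 1 first-place votes: B 0, D 0, A 43, C 16.
A and C advance.
Runoff: A is preferred to C by 43 voters; C by 16.
A wins the runoff.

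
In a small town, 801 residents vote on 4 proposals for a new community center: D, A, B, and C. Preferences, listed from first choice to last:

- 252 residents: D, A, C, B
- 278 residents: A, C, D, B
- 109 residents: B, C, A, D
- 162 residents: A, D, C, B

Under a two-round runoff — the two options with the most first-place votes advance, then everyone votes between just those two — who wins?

Round 1 first-place votes: D 252, A 440, B 109, C 0.
A and D advance.
Runoff: A is preferred to D by 549 voters; D by 252.
A wins the runoff.

A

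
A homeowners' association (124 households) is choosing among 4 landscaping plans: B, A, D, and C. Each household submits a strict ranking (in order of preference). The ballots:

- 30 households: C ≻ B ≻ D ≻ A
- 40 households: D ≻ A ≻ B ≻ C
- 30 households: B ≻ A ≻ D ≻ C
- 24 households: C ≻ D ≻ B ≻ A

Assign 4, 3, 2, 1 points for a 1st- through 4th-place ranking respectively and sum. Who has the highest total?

D

B: 30·3 + 40·2 + 30·4 + 24·2 = 338
A: 30·1 + 40·3 + 30·3 + 24·1 = 264
D: 30·2 + 40·4 + 30·2 + 24·3 = 352
C: 30·4 + 40·1 + 30·1 + 24·4 = 286
D has the highest Borda score (352).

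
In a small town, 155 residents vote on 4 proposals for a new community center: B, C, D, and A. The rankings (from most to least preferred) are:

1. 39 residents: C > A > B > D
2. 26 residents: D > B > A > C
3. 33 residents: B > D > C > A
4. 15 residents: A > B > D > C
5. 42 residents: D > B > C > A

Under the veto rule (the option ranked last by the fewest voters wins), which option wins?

B

Last-place votes: B 0, C 41, D 39, A 75.
B is ranked last by the fewest voters, so B wins.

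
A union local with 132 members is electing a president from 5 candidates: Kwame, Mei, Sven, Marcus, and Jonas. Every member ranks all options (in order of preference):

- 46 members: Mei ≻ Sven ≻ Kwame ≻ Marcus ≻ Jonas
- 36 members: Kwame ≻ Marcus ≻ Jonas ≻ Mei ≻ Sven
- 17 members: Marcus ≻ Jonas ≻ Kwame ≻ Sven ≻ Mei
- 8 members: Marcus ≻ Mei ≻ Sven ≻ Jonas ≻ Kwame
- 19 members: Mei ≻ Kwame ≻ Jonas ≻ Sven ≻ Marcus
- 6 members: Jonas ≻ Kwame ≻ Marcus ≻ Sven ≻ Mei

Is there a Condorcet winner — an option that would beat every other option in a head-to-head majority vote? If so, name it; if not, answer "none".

Checking pairwise contests:
Mei beats Kwame 73–59.
Marcus beats Mei 67–65.
Kwame beats Sven 78–54.
Kwame beats Marcus 107–25.
Kwame beats Jonas 101–31.
Every option loses at least one head-to-head, so there is no Condorcet winner.

none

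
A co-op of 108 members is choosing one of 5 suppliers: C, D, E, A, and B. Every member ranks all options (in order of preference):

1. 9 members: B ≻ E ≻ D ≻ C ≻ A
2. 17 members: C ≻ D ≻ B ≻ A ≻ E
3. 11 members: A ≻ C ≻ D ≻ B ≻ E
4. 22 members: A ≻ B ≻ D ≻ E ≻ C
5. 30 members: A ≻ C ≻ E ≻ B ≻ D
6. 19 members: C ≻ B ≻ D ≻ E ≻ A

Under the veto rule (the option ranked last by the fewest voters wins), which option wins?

Last-place votes: C 22, D 30, E 28, A 28, B 0.
B is ranked last by the fewest voters, so B wins.

B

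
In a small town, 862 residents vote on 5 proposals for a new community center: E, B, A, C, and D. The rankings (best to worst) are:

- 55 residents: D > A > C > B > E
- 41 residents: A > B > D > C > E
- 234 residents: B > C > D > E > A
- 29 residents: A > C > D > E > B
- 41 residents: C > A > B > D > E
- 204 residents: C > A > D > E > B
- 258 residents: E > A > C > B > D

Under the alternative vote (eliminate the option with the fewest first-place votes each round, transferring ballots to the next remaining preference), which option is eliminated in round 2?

A

Round 1: E 258, B 234, A 70, C 245, D 55. Eliminate D.
Round 2: E 258, B 234, A 125, C 245. Eliminate A.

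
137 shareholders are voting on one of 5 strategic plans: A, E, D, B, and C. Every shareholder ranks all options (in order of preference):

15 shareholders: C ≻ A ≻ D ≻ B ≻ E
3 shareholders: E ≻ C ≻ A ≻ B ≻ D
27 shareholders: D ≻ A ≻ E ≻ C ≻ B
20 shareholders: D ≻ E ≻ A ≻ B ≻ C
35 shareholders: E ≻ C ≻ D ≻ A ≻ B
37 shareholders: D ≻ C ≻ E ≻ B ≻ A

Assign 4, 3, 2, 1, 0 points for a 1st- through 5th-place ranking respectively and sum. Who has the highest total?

A: 15·3 + 3·2 + 27·3 + 20·2 + 35·1 + 37·0 = 207
E: 15·0 + 3·4 + 27·2 + 20·3 + 35·4 + 37·2 = 340
D: 15·2 + 3·0 + 27·4 + 20·4 + 35·2 + 37·4 = 436
B: 15·1 + 3·1 + 27·0 + 20·1 + 35·0 + 37·1 = 75
C: 15·4 + 3·3 + 27·1 + 20·0 + 35·3 + 37·3 = 312
D has the highest Borda score (436).

D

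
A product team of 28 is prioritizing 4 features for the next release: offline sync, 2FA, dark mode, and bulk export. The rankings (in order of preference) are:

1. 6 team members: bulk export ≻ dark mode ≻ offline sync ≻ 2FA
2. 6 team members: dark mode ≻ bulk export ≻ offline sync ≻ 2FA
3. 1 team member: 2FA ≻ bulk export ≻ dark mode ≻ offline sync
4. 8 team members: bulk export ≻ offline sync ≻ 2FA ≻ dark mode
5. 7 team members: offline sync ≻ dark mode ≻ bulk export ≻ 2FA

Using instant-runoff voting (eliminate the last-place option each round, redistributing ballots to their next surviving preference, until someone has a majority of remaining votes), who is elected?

Round 1: offline sync 7, 2FA 1, dark mode 6, bulk export 14. Eliminate 2FA.
Round 2: offline sync 7, dark mode 6, bulk export 15. Bulk export has a majority.

bulk export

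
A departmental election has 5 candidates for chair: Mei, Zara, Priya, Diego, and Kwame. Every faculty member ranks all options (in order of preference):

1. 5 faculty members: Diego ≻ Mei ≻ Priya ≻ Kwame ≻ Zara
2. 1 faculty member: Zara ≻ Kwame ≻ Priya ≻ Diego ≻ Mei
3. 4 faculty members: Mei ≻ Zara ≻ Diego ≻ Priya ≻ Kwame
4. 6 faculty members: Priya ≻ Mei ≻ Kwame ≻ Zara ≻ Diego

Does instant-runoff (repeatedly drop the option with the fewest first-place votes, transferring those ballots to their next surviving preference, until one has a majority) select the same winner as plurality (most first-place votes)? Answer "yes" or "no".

Instant-runoff — R1 Mei 4, Zara 1, Priya 6, Diego 5, Kwame 0 (Kwame out); R2 Mei 4, Zara 1, Priya 6, Diego 5 (Zara out); R3 Mei 4, Priya 7, Diego 5 (Mei out); R4 Priya 7, Diego 9 (Diego winner). Winner: Diego.
Plurality — first-place votes: Mei 4, Zara 1, Priya 6, Diego 5, Kwame 0. Winner: Priya.
The two methods disagree.

no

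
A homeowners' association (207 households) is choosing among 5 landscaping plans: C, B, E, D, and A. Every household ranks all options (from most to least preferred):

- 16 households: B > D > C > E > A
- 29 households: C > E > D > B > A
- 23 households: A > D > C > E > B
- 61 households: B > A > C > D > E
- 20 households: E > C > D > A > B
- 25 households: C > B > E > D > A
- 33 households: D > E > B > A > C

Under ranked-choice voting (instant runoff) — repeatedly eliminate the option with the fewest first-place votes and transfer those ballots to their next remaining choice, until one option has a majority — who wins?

B

Round 1: C 54, B 77, E 20, D 33, A 23. Eliminate E.
Round 2: C 74, B 77, D 33, A 23. Eliminate A.
Round 3: C 74, B 77, D 56. Eliminate D.
Round 4: C 97, B 110. B has a majority.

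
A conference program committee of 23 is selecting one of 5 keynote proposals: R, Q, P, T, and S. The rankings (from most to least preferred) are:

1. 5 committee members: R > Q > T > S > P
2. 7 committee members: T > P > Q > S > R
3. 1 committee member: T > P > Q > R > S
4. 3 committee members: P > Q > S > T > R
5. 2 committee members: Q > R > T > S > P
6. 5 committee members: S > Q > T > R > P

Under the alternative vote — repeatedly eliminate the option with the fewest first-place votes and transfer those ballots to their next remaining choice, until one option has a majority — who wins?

T

Round 1: R 5, Q 2, P 3, T 8, S 5. Eliminate Q.
Round 2: R 7, P 3, T 8, S 5. Eliminate P.
Round 3: R 7, T 8, S 8. Eliminate R.
Round 4: T 15, S 8. T has a majority.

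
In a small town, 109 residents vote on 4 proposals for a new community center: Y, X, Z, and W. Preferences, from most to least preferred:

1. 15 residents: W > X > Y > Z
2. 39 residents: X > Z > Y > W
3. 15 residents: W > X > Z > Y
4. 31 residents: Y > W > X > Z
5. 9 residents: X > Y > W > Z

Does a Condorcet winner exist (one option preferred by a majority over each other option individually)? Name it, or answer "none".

Checking pairwise contests:
X beats Y 78–31.
W beats X 61–48.
Y beats Z 55–54.
Y beats W 79–30.
Every option loses at least one head-to-head, so there is no Condorcet winner.

none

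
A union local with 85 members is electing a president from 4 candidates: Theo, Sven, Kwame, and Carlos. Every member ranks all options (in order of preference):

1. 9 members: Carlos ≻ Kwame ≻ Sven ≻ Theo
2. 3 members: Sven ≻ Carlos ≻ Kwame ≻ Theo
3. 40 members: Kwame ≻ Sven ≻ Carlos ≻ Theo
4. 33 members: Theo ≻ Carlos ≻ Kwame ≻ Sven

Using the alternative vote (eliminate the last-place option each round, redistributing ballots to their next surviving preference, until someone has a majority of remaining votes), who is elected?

Round 1: Theo 33, Sven 3, Kwame 40, Carlos 9. Eliminate Sven.
Round 2: Theo 33, Kwame 40, Carlos 12. Eliminate Carlos.
Round 3: Theo 33, Kwame 52. Kwame has a majority.

Kwame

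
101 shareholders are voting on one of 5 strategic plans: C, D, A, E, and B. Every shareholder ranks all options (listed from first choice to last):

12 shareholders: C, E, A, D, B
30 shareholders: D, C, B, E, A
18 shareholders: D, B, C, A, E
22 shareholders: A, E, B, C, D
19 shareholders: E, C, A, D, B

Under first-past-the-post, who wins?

D

First-place votes: C 12, D 48, A 22, E 19, B 0.
D has the most first-place votes.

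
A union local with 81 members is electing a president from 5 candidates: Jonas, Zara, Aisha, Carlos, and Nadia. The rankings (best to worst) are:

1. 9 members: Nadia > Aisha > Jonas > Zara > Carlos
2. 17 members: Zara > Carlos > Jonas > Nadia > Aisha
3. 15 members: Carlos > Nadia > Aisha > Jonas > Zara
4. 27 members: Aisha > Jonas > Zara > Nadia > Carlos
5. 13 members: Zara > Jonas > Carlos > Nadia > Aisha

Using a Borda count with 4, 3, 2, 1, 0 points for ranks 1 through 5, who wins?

Jonas

Jonas: 9·2 + 17·2 + 15·1 + 27·3 + 13·3 = 187
Zara: 9·1 + 17·4 + 15·0 + 27·2 + 13·4 = 183
Aisha: 9·3 + 17·0 + 15·2 + 27·4 + 13·0 = 165
Carlos: 9·0 + 17·3 + 15·4 + 27·0 + 13·2 = 137
Nadia: 9·4 + 17·1 + 15·3 + 27·1 + 13·1 = 138
Jonas has the highest Borda score (187).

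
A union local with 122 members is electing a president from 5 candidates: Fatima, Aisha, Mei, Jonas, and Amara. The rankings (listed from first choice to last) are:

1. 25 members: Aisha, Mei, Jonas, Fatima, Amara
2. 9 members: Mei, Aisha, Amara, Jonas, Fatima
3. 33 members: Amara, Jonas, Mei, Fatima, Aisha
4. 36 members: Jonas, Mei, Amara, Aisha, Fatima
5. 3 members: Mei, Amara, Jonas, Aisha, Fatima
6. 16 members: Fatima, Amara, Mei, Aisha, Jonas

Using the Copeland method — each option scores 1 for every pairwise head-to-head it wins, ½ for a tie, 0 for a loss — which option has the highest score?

Fatima: loses to Aisha, Mei, Jonas, and Amara → score 0.
Aisha: beats Fatima; loses to Mei, Jonas, and Amara → score 1.
Mei: beats Fatima, Aisha, and Amara; loses to Jonas → score 3.
Jonas: beats Fatima, Aisha, and Mei; ties Amara → score 3.5.
Amara: beats Fatima and Aisha; ties Jonas; loses to Mei → score 2.5.
Jonas has the best pairwise record.

Jonas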